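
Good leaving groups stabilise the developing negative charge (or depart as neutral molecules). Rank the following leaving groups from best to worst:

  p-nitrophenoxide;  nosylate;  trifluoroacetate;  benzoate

nosylate > trifluoroacetate > benzoate > p-nitrophenoxide

A good leaving group is a weak base: the lower the pKₐ of its conjugate acid, the more readily it departs.
nosylate: pKₐ(p-O₂NC₆H₄SO₃H) ≈ -3.5 — p-nitro group further stabilises the sulfonate
trifluoroacetate: pKₐ(CF₃COOH) ≈ 0.2 — strongly electron-withdrawing CF₃ stabilises the carboxylate
benzoate: pKₐ(C₆H₅COOH) ≈ 4.2 — aryl carboxylate
p-nitrophenoxide: pKₐ(p-nitrophenol) ≈ 7.2 — nitro group delocalises the charge; the classic chromogenic LG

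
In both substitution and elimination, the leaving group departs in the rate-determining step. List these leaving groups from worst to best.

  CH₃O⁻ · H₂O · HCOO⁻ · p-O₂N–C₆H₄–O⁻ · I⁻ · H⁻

H⁻ < CH₃O⁻ < p-O₂N–C₆H₄–O⁻ < HCOO⁻ < H₂O < I⁻

I⁻: pKₐ(HI) ≈ -10 — large, highly polarisable; very weak base
H₂O: pKₐ(H₃O⁺) ≈ -1.7
HCOO⁻: pKₐ(HCOOH) ≈ 3.8
p-O₂N–C₆H₄–O⁻: pKₐ(p-nitrophenol) ≈ 7.2 — nitro group delocalises the charge; the classic chromogenic LG
CH₃O⁻: pKₐ(CH₃OH) ≈ 15.5 — strong base; alkoxides do not leave unassisted
H⁻: pKₐ(H₂) ≈ 36 — extremely strong base; leaves only in special hydride-transfer contexts
Listed from poorest to best leaving group as asked.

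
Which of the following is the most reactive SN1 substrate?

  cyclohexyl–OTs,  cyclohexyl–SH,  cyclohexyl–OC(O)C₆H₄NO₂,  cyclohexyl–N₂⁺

With the same alkyl group throughout, only the leaving group differentiates the rates.
The more stable X⁻ (or X) is on its own — i.e. the weaker a base it is — the better a leaving group it makes.
cyclohexyl–N₂⁺ loses N₂: no meaningful conjugate acid; N₂ departs as an exceptionally stable neutral molecule
cyclohexyl–OTs loses OTs⁻: pKₐ(p-CH₃C₆H₄SO₃H (TsOH)) ≈ -2.8
cyclohexyl–OC(O)C₆H₄NO₂ loses p-O₂N–C₆H₄–COO⁻: pKₐ(p-nitrobenzoic acid) ≈ 3.4
cyclohexyl–SH loses HS⁻: pKₐ(H₂S) ≈ 7

cyclohexyl–N₂⁺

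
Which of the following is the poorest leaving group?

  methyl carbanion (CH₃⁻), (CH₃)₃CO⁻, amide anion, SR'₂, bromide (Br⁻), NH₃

Rank by basicity of the departing species: weakest base leaves most easily.
bromide (Br⁻): pKₐ(HBr) ≈ -9
SR'₂: pKₐ(R'₂SH⁺) ≈ -7
NH₃: pKₐ(NH₄⁺) ≈ 9.2
(CH₃)₃CO⁻: pKₐ(t-BuOH) ≈ 18
amide anion: pKₐ(NH₃) ≈ 38
methyl carbanion (CH₃⁻): pKₐ(CH₄) ≈ 48

methyl carbanion (CH₃⁻)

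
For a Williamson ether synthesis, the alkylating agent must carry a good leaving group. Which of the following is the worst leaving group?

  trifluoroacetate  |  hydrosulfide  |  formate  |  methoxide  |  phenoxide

methoxide

Leaving-group ability tracks the stability of the departed species; conjugate-acid pKₐ is the usual yardstick (lower pKₐ → better LG).
trifluoroacetate: pKₐ(CF₃COOH) ≈ 0.2
formate: pKₐ(HCOOH) ≈ 3.8
hydrosulfide: pKₐ(H₂S) ≈ 7
phenoxide: pKₐ(C₆H₅OH (phenol)) ≈ 10
methoxide: pKₐ(CH₃OH) ≈ 15.5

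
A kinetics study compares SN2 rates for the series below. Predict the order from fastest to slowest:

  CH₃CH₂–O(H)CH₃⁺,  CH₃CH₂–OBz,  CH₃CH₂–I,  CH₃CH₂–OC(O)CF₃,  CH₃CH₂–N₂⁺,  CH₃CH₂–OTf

The skeletons are identical, so relative rate is governed entirely by leaving-group ability.
Rank by basicity of the departing species: weakest base leaves most easily.
CH₃CH₂–N₂⁺ loses N₂: no meaningful conjugate acid; N₂ departs as an exceptionally stable neutral molecule
CH₃CH₂–OTf loses OTf⁻: pKₐ(CF₃SO₃H (triflic acid)) ≈ -14
CH₃CH₂–I loses I⁻: pKₐ(HI) ≈ -10
CH₃CH₂–O(H)CH₃⁺ loses R'OH: pKₐ(R'OH₂⁺) ≈ -2.4
CH₃CH₂–OC(O)CF₃ loses CF₃COO⁻: pKₐ(CF₃COOH) ≈ 0.2
CH₃CH₂–OBz loses PhCOO⁻: pKₐ(C₆H₅COOH) ≈ 4.2

CH₃CH₂–N₂⁺ > CH₃CH₂–OTf > CH₃CH₂–I > CH₃CH₂–O(H)CH₃⁺ > CH₃CH₂–OC(O)CF₃ > CH₃CH₂–OBz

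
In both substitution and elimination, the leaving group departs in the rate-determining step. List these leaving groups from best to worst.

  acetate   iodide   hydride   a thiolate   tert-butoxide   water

iodide: pKₐ(HI) ≈ -10
water: pKₐ(H₃O⁺) ≈ -1.7
acetate: pKₐ(CH₃COOH) ≈ 4.8
a thiolate: pKₐ(RSH (a thiol)) ≈ 10.5
tert-butoxide: pKₐ(t-BuOH) ≈ 18
hydride: pKₐ(H₂) ≈ 36

iodide > water > acetate > a thiolate > tert-butoxide > hydride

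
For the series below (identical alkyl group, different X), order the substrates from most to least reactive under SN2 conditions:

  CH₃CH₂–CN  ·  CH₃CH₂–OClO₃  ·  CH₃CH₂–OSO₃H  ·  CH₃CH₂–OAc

CH₃CH₂–OClO₃ > CH₃CH₂–OSO₃H > CH₃CH₂–OAc > CH₃CH₂–CN

With the same alkyl group throughout, only the leaving group differentiates the rates.
Leaving-group ability tracks the stability of the departed species; conjugate-acid pKₐ is the usual yardstick (lower pKₐ → better LG).
CH₃CH₂–OClO₃ loses ClO₄⁻: pKₐ(HClO₄) ≈ -10
CH₃CH₂–OSO₃H loses HSO₄⁻: pKₐ(H₂SO₄) ≈ -3
CH₃CH₂–OAc loses AcO⁻: pKₐ(CH₃COOH) ≈ 4.8
CH₃CH₂–CN loses CN⁻: pKₐ(HCN) ≈ 9.2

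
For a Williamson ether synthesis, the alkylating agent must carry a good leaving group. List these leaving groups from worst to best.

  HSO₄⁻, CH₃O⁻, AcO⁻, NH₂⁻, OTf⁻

NH₂⁻ < CH₃O⁻ < AcO⁻ < HSO₄⁻ < OTf⁻

Rank by basicity of the departing species: weakest base leaves most easily.
OTf⁻: pKₐ(CF₃SO₃H (triflic acid)) ≈ -14 — charge spread over three oxygens and a CF₃ group; the premier leaving group in synthesis
HSO₄⁻: pKₐ(H₂SO₄) ≈ -3
AcO⁻: pKₐ(CH₃COOH) ≈ 4.8
CH₃O⁻: pKₐ(CH₃OH) ≈ 15.5 — strong base; alkoxides do not leave unassisted
NH₂⁻: pKₐ(NH₃) ≈ 38
Listed from poorest to best leaving group as asked.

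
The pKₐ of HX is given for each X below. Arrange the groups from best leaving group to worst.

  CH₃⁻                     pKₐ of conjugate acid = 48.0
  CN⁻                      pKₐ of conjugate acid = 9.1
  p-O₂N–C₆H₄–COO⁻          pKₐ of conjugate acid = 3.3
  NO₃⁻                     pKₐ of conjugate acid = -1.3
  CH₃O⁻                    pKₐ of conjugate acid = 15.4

NO₃⁻ > p-O₂N–C₆H₄–COO⁻ > CN⁻ > CH₃O⁻ > CH₃⁻

Lower conjugate-acid pKₐ ⇒ weaker base ⇒ better leaving group.
Sorting by the given values: NO₃⁻ (-1.3), p-O₂N–C₆H₄–COO⁻ (3.3), CN⁻ (9.1), CH₃O⁻ (15.4), CH₃⁻ (48.0).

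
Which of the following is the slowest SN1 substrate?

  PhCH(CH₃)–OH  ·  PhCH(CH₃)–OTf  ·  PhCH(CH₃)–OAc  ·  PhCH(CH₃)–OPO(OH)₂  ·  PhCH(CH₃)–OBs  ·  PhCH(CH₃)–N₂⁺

PhCH(CH₃)–OH

The skeletons are identical, so relative rate is governed entirely by leaving-group ability.
Leaving-group ability tracks the stability of the departed species; conjugate-acid pKₐ is the usual yardstick (lower pKₐ → better LG).
PhCH(CH₃)–N₂⁺ loses N₂: no meaningful conjugate acid; N₂ departs as an exceptionally stable neutral molecule
PhCH(CH₃)–OTf loses OTf⁻: pKₐ(CF₃SO₃H (triflic acid)) ≈ -14
PhCH(CH₃)–OBs loses OBs⁻: pKₐ(p-BrC₆H₄SO₃H) ≈ -2.8
PhCH(CH₃)–OPO(OH)₂ loses H₂PO₄⁻: pKₐ(H₃PO₄) ≈ 2.1
PhCH(CH₃)–OAc loses AcO⁻: pKₐ(CH₃COOH) ≈ 4.8
PhCH(CH₃)–OH loses OH⁻: pKₐ(H₂O) ≈ 15.7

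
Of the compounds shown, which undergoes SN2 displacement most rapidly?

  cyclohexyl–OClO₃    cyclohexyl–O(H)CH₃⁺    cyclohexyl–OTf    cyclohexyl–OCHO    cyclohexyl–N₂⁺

cyclohexyl–N₂⁺

The skeletons are identical, so relative rate is governed entirely by leaving-group ability.
Rank by basicity of the departing species: weakest base leaves most easily.
cyclohexyl–N₂⁺ loses N₂: no meaningful conjugate acid; N₂ departs as an exceptionally stable neutral molecule
cyclohexyl–OTf loses OTf⁻: pKₐ(CF₃SO₃H (triflic acid)) ≈ -14
cyclohexyl–OClO₃ loses ClO₄⁻: pKₐ(HClO₄) ≈ -10
cyclohexyl–O(H)CH₃⁺ loses R'OH: pKₐ(R'OH₂⁺) ≈ -2.4
cyclohexyl–OCHO loses HCOO⁻: pKₐ(HCOOH) ≈ 3.8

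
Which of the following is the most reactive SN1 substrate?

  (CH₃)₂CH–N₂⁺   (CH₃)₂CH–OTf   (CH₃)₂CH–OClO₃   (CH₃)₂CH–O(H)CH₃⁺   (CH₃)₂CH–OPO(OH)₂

(CH₃)₂CH–N₂⁺

Same R in every case — rank the leaving groups.
The more stable X⁻ (or X) is on its own — i.e. the weaker a base it is — the better a leaving group it makes.
(CH₃)₂CH–N₂⁺ loses N₂: no meaningful conjugate acid; N₂ departs as an exceptionally stable neutral molecule
(CH₃)₂CH–OTf loses OTf⁻: pKₐ(CF₃SO₃H (triflic acid)) ≈ -14
(CH₃)₂CH–OClO₃ loses ClO₄⁻: pKₐ(HClO₄) ≈ -10
(CH₃)₂CH–O(H)CH₃⁺ loses R'OH: pKₐ(R'OH₂⁺) ≈ -2.4
(CH₃)₂CH–OPO(OH)₂ loses H₂PO₄⁻: pKₐ(H₃PO₄) ≈ 2.1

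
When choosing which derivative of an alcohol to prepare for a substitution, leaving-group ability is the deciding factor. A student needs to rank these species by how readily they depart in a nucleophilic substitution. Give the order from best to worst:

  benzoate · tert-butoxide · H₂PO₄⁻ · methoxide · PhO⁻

H₂PO₄⁻ > benzoate > PhO⁻ > methoxide > tert-butoxide

The more stable X⁻ (or X) is on its own — i.e. the weaker a base it is — the better a leaving group it makes.
H₂PO₄⁻: pKₐ(H₃PO₄) ≈ 2.1
benzoate: pKₐ(C₆H₅COOH) ≈ 4.2
PhO⁻: pKₐ(C₆H₅OH (phenol)) ≈ 10
methoxide: pKₐ(CH₃OH) ≈ 15.5
tert-butoxide: pKₐ(t-BuOH) ≈ 18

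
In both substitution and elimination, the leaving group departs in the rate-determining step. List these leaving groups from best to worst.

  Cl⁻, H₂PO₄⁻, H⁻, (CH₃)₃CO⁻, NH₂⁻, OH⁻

A good leaving group is a weak base: the lower the pKₐ of its conjugate acid, the more readily it departs.
Cl⁻: pKₐ(HCl) ≈ -7 — moderately weak base
H₂PO₄⁻: pKₐ(H₃PO₄) ≈ 2.1 — moderate base; biological leaving group after further activation
OH⁻: pKₐ(H₂O) ≈ 15.7 — strong base; essentially never leaves without prior activation
(CH₃)₃CO⁻: pKₐ(t-BuOH) ≈ 18
H⁻: pKₐ(H₂) ≈ 36
NH₂⁻: pKₐ(NH₃) ≈ 38

Cl⁻ > H₂PO₄⁻ > OH⁻ > (CH₃)₃CO⁻ > H⁻ > NH₂⁻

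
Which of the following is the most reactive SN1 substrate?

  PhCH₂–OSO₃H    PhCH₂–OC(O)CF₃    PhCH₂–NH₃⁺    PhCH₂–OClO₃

Identical carbon frameworks mean the comparison reduces to leaving-group quality.
The more stable X⁻ (or X) is on its own — i.e. the weaker a base it is — the better a leaving group it makes.
PhCH₂–OClO₃ loses ClO₄⁻: pKₐ(HClO₄) ≈ -10
PhCH₂–OSO₃H loses HSO₄⁻: pKₐ(H₂SO₄) ≈ -3
PhCH₂–OC(O)CF₃ loses CF₃COO⁻: pKₐ(CF₃COOH) ≈ 0.2
PhCH₂–NH₃⁺ loses NH₃: pKₐ(NH₄⁺) ≈ 9.2

PhCH₂–OClO₃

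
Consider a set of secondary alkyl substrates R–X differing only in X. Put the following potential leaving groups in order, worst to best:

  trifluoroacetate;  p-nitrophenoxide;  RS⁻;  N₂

RS⁻ < p-nitrophenoxide < trifluoroacetate < N₂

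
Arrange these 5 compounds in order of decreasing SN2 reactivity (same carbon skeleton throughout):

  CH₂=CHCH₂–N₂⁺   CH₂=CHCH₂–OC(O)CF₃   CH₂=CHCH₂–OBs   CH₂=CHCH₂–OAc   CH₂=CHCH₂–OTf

CH₂=CHCH₂–N₂⁺ > CH₂=CHCH₂–OTf > CH₂=CHCH₂–OBs > CH₂=CHCH₂–OC(O)CF₃ > CH₂=CHCH₂–OAc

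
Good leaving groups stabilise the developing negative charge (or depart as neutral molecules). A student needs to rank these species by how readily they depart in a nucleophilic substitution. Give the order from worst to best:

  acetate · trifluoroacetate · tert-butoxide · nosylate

tert-butoxide < acetate < trifluoroacetate < nosylate

Leaving-group ability tracks the stability of the departed species; conjugate-acid pKₐ is the usual yardstick (lower pKₐ → better LG).
nosylate: pKₐ(p-O₂NC₆H₄SO₃H) ≈ -3.5
trifluoroacetate: pKₐ(CF₃COOH) ≈ 0.2
acetate: pKₐ(CH₃COOH) ≈ 4.8
tert-butoxide: pKₐ(t-BuOH) ≈ 18
Listed from poorest to best leaving group as asked.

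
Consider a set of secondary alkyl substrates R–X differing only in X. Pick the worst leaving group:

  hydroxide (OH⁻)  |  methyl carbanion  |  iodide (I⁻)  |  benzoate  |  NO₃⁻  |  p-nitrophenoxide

methyl carbanion

A good leaving group is a weak base: the lower the pKₐ of its conjugate acid, the more readily it departs.
iodide (I⁻): pKₐ(HI) ≈ -10
NO₃⁻: pKₐ(HNO₃) ≈ -1.3
benzoate: pKₐ(C₆H₅COOH) ≈ 4.2
p-nitrophenoxide: pKₐ(p-nitrophenol) ≈ 7.2
hydroxide (OH⁻): pKₐ(H₂O) ≈ 15.7
methyl carbanion: pKₐ(CH₄) ≈ 48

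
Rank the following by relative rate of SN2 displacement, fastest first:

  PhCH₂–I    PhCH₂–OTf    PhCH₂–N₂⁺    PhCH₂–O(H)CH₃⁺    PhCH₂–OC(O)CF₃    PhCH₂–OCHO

PhCH₂–N₂⁺ > PhCH₂–OTf > PhCH₂–I > PhCH₂–O(H)CH₃⁺ > PhCH₂–OC(O)CF₃ > PhCH₂–OCHO

Same R in every case — rank the leaving groups.
The more stable X⁻ (or X) is on its own — i.e. the weaker a base it is — the better a leaving group it makes.
PhCH₂–N₂⁺ loses N₂: no meaningful conjugate acid; N₂ departs as an exceptionally stable neutral molecule
PhCH₂–OTf loses OTf⁻: pKₐ(CF₃SO₃H (triflic acid)) ≈ -14
PhCH₂–I loses I⁻: pKₐ(HI) ≈ -10
PhCH₂–O(H)CH₃⁺ loses R'OH: pKₐ(R'OH₂⁺) ≈ -2.4
PhCH₂–OC(O)CF₃ loses CF₃COO⁻: pKₐ(CF₃COOH) ≈ 0.2
PhCH₂–OCHO loses HCOO⁻: pKₐ(HCOOH) ≈ 3.8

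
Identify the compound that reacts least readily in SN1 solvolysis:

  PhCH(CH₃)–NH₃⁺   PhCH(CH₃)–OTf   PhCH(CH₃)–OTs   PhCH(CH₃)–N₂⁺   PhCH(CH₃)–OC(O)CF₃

PhCH(CH₃)–NH₃⁺

The skeletons are identical, so relative rate is governed entirely by leaving-group ability.
The more stable X⁻ (or X) is on its own — i.e. the weaker a base it is — the better a leaving group it makes.
PhCH(CH₃)–N₂⁺ loses N₂: no meaningful conjugate acid; N₂ departs as an exceptionally stable neutral molecule
PhCH(CH₃)–OTf loses OTf⁻: pKₐ(CF₃SO₃H (triflic acid)) ≈ -14
PhCH(CH₃)–OTs loses OTs⁻: pKₐ(p-CH₃C₆H₄SO₃H (TsOH)) ≈ -2.8
PhCH(CH₃)–OC(O)CF₃ loses CF₃COO⁻: pKₐ(CF₃COOH) ≈ 0.2
PhCH(CH₃)–NH₃⁺ loses NH₃: pKₐ(NH₄⁺) ≈ 9.2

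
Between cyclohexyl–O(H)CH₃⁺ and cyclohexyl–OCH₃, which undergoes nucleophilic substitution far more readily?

From cyclohexyl–OCH₃ the departing group would be CH₃O⁻ (pKₐ(CH₃OH) ≈ 15.5). Strong base; alkoxides do not leave unassisted.
From cyclohexyl–O(H)CH₃⁺ the leaving group is R'OH (pKₐ(R'OH₂⁺) ≈ -2.4). Neutral; leaves from a protonated ether (an oxonium ion, R–O(H)R'⁺).
(In practice cyclohexyl–O(H)CH₃⁺ is made from cyclohexyl–OCH₃ by protonation with concentrated HI, allowing neutral methanol, rather than methoxide, to depart.)

cyclohexyl–O(H)CH₃⁺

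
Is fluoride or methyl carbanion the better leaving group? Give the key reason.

fluoride is the better leaving group.
pKₐ(HF) ≈ 3.2 versus pKₐ(CH₄) ≈ 48: fluoride is the much weaker base.
Small and strongly basic; the poor halide leaving group.

fluoride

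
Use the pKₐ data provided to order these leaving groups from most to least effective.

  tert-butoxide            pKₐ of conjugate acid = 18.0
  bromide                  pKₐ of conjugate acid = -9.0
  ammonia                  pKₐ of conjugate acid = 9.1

Lower conjugate-acid pKₐ ⇒ weaker base ⇒ better leaving group.
Sorting by the given values: bromide (-9.0), ammonia (9.1), tert-butoxide (18.0).

bromide > ammonia > tert-butoxide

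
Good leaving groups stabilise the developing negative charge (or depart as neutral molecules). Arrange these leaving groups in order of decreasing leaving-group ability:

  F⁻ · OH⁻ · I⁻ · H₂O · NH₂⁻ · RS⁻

Leaving-group ability tracks the stability of the departed species; conjugate-acid pKₐ is the usual yardstick (lower pKₐ → better LG).
I⁻: pKₐ(HI) ≈ -10 — large, highly polarisable; very weak base
H₂O: pKₐ(H₃O⁺) ≈ -1.7 — neutral; leaves from a protonated alcohol (R–OH₂⁺)
F⁻: pKₐ(HF) ≈ 3.2
RS⁻: pKₐ(RSH (a thiol)) ≈ 10.5 — moderately basic; rarely leaves without activation
OH⁻: pKₐ(H₂O) ≈ 15.7
NH₂⁻: pKₐ(NH₃) ≈ 38 — extremely strong base; never a leaving group

I⁻ > H₂O > F⁻ > RS⁻ > OH⁻ > NH₂⁻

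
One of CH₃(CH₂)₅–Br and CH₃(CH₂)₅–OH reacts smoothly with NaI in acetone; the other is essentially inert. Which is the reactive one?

From CH₃(CH₂)₅–OH the departing group would be OH⁻ (pKₐ(H₂O) ≈ 15.7). Strong base; essentially never leaves without prior activation.
From CH₃(CH₂)₅–Br the leaving group is Br⁻ (pKₐ(HBr) ≈ -9). Weak base; good leaving group.
(In practice CH₃(CH₂)₅–Br is made from CH₃(CH₂)₅–OH by treatment with PBr₃, replacing the hydroxyl with bromide.)

CH₃(CH₂)₅–Br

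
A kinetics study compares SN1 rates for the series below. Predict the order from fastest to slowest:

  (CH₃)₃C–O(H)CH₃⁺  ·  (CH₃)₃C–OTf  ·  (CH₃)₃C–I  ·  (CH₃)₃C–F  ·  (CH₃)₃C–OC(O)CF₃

(CH₃)₃C–OTf > (CH₃)₃C–I > (CH₃)₃C–O(H)CH₃⁺ > (CH₃)₃C–OC(O)CF₃ > (CH₃)₃C–F

Same R in every case — rank the leaving groups.
Leaving-group ability tracks the stability of the departed species; conjugate-acid pKₐ is the usual yardstick (lower pKₐ → better LG).
(CH₃)₃C–OTf loses OTf⁻: pKₐ(CF₃SO₃H (triflic acid)) ≈ -14
(CH₃)₃C–I loses I⁻: pKₐ(HI) ≈ -10
(CH₃)₃C–O(H)CH₃⁺ loses R'OH: pKₐ(R'OH₂⁺) ≈ -2.4
(CH₃)₃C–OC(O)CF₃ loses CF₃COO⁻: pKₐ(CF₃COOH) ≈ 0.2
(CH₃)₃C–F loses F⁻: pKₐ(HF) ≈ 3.2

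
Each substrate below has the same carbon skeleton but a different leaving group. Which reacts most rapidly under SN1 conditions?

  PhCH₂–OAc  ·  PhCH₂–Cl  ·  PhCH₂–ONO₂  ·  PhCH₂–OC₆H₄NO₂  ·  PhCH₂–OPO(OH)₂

With the same alkyl group throughout, only the leaving group differentiates the rates.
The more stable X⁻ (or X) is on its own — i.e. the weaker a base it is — the better a leaving group it makes.
PhCH₂–Cl loses Cl⁻: pKₐ(HCl) ≈ -7
PhCH₂–ONO₂ loses NO₃⁻: pKₐ(HNO₃) ≈ -1.3
PhCH₂–OPO(OH)₂ loses H₂PO₄⁻: pKₐ(H₃PO₄) ≈ 2.1
PhCH₂–OAc loses AcO⁻: pKₐ(CH₃COOH) ≈ 4.8
PhCH₂–OC₆H₄NO₂ loses p-O₂N–C₆H₄–O⁻: pKₐ(p-nitrophenol) ≈ 7.2

PhCH₂–Cl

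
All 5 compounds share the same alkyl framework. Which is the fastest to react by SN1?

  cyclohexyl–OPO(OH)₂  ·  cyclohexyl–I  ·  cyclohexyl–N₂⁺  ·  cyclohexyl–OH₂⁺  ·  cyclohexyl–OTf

cyclohexyl–N₂⁺

With the same alkyl group throughout, only the leaving group differentiates the rates.
A good leaving group is a weak base: the lower the pKₐ of its conjugate acid, the more readily it departs.
cyclohexyl–N₂⁺ loses N₂: no meaningful conjugate acid; N₂ departs as an exceptionally stable neutral molecule
cyclohexyl–OTf loses OTf⁻: pKₐ(CF₃SO₃H (triflic acid)) ≈ -14
cyclohexyl–I loses I⁻: pKₐ(HI) ≈ -10
cyclohexyl–OH₂⁺ loses H₂O: pKₐ(H₃O⁺) ≈ -1.7
cyclohexyl–OPO(OH)₂ loses H₂PO₄⁻: pKₐ(H₃PO₄) ≈ 2.1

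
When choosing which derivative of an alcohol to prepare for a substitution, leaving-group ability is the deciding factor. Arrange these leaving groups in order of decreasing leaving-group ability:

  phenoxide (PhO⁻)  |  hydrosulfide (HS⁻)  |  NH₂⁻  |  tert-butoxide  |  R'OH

R'OH > hydrosulfide (HS⁻) > phenoxide (PhO⁻) > tert-butoxide > NH₂⁻

Rank by basicity of the departing species: weakest base leaves most easily.
R'OH: pKₐ(R'OH₂⁺) ≈ -2.4 — neutral; leaves from a protonated ether (an oxonium ion, R–O(H)R'⁺)
hydrosulfide (HS⁻): pKₐ(H₂S) ≈ 7
phenoxide (PhO⁻): pKₐ(C₆H₅OH (phenol)) ≈ 10 — resonance into the ring helps, but still a poor LG
tert-butoxide: pKₐ(t-BuOH) ≈ 18 — bulky, strongly basic alkoxide
NH₂⁻: pKₐ(NH₃) ≈ 38 — extremely strong base; never a leaving group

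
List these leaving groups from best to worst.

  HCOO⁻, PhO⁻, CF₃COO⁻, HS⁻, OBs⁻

OBs⁻ > CF₃COO⁻ > HCOO⁻ > HS⁻ > PhO⁻

Leaving-group ability tracks the stability of the departed species; conjugate-acid pKₐ is the usual yardstick (lower pKₐ → better LG).
OBs⁻: pKₐ(p-BrC₆H₄SO₃H) ≈ -2.8
CF₃COO⁻: pKₐ(CF₃COOH) ≈ 0.2
HCOO⁻: pKₐ(HCOOH) ≈ 3.8
HS⁻: pKₐ(H₂S) ≈ 7
PhO⁻: pKₐ(C₆H₅OH (phenol)) ≈ 10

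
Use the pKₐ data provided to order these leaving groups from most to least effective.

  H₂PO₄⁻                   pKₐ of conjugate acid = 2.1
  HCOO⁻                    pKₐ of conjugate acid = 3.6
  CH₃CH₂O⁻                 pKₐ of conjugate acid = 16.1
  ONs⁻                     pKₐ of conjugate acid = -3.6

Lower conjugate-acid pKₐ ⇒ weaker base ⇒ better leaving group.
Sorting by the given values: ONs⁻ (-3.6), H₂PO₄⁻ (2.1), HCOO⁻ (3.6), CH₃CH₂O⁻ (16.1).

ONs⁻ > H₂PO₄⁻ > HCOO⁻ > CH₃CH₂O⁻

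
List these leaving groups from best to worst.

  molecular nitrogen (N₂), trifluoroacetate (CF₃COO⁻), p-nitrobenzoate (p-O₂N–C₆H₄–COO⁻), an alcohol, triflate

The more stable X⁻ (or X) is on its own — i.e. the weaker a base it is — the better a leaving group it makes.
molecular nitrogen (N₂): no meaningful conjugate acid; N₂ departs as an exceptionally stable neutral molecule
triflate: pKₐ(CF₃SO₃H (triflic acid)) ≈ -14 — charge spread over three oxygens and a CF₃ group; the premier leaving group in synthesis
an alcohol: pKₐ(R'OH₂⁺) ≈ -2.4
trifluoroacetate (CF₃COO⁻): pKₐ(CF₃COOH) ≈ 0.2
p-nitrobenzoate (p-O₂N–C₆H₄–COO⁻): pKₐ(p-nitrobenzoic acid) ≈ 3.4 — electron-withdrawing nitro group stabilises the carboxylate

molecular nitrogen (N₂) > triflate > an alcohol > trifluoroacetate (CF₃COO⁻) > p-nitrobenzoate (p-O₂N–C₆H₄–COO⁻)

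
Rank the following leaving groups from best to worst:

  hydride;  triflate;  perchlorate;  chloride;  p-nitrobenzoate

triflate > perchlorate > chloride > p-nitrobenzoate > hydride

triflate: pKₐ(CF₃SO₃H (triflic acid)) ≈ -14
perchlorate: pKₐ(HClO₄) ≈ -10
chloride: pKₐ(HCl) ≈ -7
p-nitrobenzoate: pKₐ(p-nitrobenzoic acid) ≈ 3.4
hydride: pKₐ(H₂) ≈ 36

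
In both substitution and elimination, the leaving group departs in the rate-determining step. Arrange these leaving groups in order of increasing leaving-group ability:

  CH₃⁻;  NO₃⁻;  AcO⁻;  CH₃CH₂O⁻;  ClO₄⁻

CH₃⁻ < CH₃CH₂O⁻ < AcO⁻ < NO₃⁻ < ClO₄⁻

Leaving-group ability tracks the stability of the departed species; conjugate-acid pKₐ is the usual yardstick (lower pKₐ → better LG).
ClO₄⁻: pKₐ(HClO₄) ≈ -10
NO₃⁻: pKₐ(HNO₃) ≈ -1.3
AcO⁻: pKₐ(CH₃COOH) ≈ 4.8
CH₃CH₂O⁻: pKₐ(CH₃CH₂OH) ≈ 16
CH₃⁻: pKₐ(CH₄) ≈ 48
Reversing gives the worst-to-best order requested.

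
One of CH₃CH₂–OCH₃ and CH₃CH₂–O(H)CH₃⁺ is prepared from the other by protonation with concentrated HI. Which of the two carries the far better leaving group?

From CH₃CH₂–OCH₃ the departing group would be CH₃O⁻ (pKₐ(CH₃OH) ≈ 15.5). Strong base; alkoxides do not leave unassisted.
From CH₃CH₂–O(H)CH₃⁺ the leaving group is R'OH (pKₐ(R'OH₂⁺) ≈ -2.4). Neutral; leaves from a protonated ether (an oxonium ion, R–O(H)R'⁺).
Protonation with concentrated HI works by allowing neutral methanol, rather than methoxide, to depart, making CH₃CH₂–O(H)CH₃⁺ enormously more reactive.

CH₃CH₂–O(H)CH₃⁺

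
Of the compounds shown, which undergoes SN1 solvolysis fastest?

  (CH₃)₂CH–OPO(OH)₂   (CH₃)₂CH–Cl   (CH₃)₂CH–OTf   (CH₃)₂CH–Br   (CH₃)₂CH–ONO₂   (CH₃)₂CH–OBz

The skeletons are identical, so relative rate is governed entirely by leaving-group ability.
Rank by basicity of the departing species: weakest base leaves most easily.
(CH₃)₂CH–OTf loses OTf⁻: pKₐ(CF₃SO₃H (triflic acid)) ≈ -14
(CH₃)₂CH–Br loses Br⁻: pKₐ(HBr) ≈ -9
(CH₃)₂CH–Cl loses Cl⁻: pKₐ(HCl) ≈ -7
(CH₃)₂CH–ONO₂ loses NO₃⁻: pKₐ(HNO₃) ≈ -1.3
(CH₃)₂CH–OPO(OH)₂ loses H₂PO₄⁻: pKₐ(H₃PO₄) ≈ 2.1
(CH₃)₂CH–OBz loses PhCOO⁻: pKₐ(C₆H₅COOH) ≈ 4.2

(CH₃)₂CH–OTf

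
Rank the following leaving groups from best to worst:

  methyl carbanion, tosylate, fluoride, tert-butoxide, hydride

tosylate: pKₐ(p-CH₃C₆H₄SO₃H (TsOH)) ≈ -2.8
fluoride: pKₐ(HF) ≈ 3.2
tert-butoxide: pKₐ(t-BuOH) ≈ 18
hydride: pKₐ(H₂) ≈ 36
methyl carbanion: pKₐ(CH₄) ≈ 48

tosylate > fluoride > tert-butoxide > hydride > methyl carbanion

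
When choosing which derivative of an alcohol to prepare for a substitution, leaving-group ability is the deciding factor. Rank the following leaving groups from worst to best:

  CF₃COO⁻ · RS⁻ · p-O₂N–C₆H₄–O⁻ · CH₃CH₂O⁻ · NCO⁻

CF₃COO⁻: pKₐ(CF₃COOH) ≈ 0.2
NCO⁻: pKₐ(HOCN) ≈ 3.5
p-O₂N–C₆H₄–O⁻: pKₐ(p-nitrophenol) ≈ 7.2
RS⁻: pKₐ(RSH (a thiol)) ≈ 10.5
CH₃CH₂O⁻: pKₐ(CH₃CH₂OH) ≈ 16
Listed from poorest to best leaving group as asked.

CH₃CH₂O⁻ < RS⁻ < p-O₂N–C₆H₄–O⁻ < NCO⁻ < CF₃COO⁻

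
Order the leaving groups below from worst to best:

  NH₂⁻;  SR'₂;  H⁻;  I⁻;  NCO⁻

I⁻: pKₐ(HI) ≈ -10 — large, highly polarisable; very weak base
SR'₂: pKₐ(R'₂SH⁺) ≈ -7 — neutral; leaves from a sulfonium salt (R–SR'₂⁺)
NCO⁻: pKₐ(HOCN) ≈ 3.5 — resonance between N and O
H⁻: pKₐ(H₂) ≈ 36 — extremely strong base; leaves only in special hydride-transfer contexts
NH₂⁻: pKₐ(NH₃) ≈ 38
Reversing gives the worst-to-best order requested.

NH₂⁻ < H⁻ < NCO⁻ < SR'₂ < I⁻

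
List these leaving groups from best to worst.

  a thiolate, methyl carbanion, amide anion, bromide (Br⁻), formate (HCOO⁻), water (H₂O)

bromide (Br⁻): pKₐ(HBr) ≈ -9 — weak base; good leaving group
water (H₂O): pKₐ(H₃O⁺) ≈ -1.7
formate (HCOO⁻): pKₐ(HCOOH) ≈ 3.8
a thiolate: pKₐ(RSH (a thiol)) ≈ 10.5 — moderately basic; rarely leaves without activation
amide anion: pKₐ(NH₃) ≈ 38 — extremely strong base; never a leaving group
methyl carbanion: pKₐ(CH₄) ≈ 48

bromide (Br⁻) > water (H₂O) > formate (HCOO⁻) > a thiolate > amide anion > methyl carbanion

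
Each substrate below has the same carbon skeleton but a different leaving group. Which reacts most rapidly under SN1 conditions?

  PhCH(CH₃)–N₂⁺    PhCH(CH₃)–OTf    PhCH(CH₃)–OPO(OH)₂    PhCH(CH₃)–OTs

The skeletons are identical, so relative rate is governed entirely by leaving-group ability.
Rank by basicity of the departing species: weakest base leaves most easily.
PhCH(CH₃)–N₂⁺ loses N₂: no meaningful conjugate acid; N₂ departs as an exceptionally stable neutral molecule
PhCH(CH₃)–OTf loses OTf⁻: pKₐ(CF₃SO₃H (triflic acid)) ≈ -14
PhCH(CH₃)–OTs loses OTs⁻: pKₐ(p-CH₃C₆H₄SO₃H (TsOH)) ≈ -2.8
PhCH(CH₃)–OPO(OH)₂ loses H₂PO₄⁻: pKₐ(H₃PO₄) ≈ 2.1

PhCH(CH₃)–N₂⁺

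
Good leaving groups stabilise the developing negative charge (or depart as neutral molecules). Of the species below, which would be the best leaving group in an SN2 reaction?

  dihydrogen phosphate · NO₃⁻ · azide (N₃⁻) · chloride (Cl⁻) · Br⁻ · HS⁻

Br⁻

A good leaving group is a weak base: the lower the pKₐ of its conjugate acid, the more readily it departs.
Br⁻: pKₐ(HBr) ≈ -9
chloride (Cl⁻): pKₐ(HCl) ≈ -7
NO₃⁻: pKₐ(HNO₃) ≈ -1.3
dihydrogen phosphate: pKₐ(H₃PO₄) ≈ 2.1
azide (N₃⁻): pKₐ(HN₃) ≈ 4.7
HS⁻: pKₐ(H₂S) ≈ 7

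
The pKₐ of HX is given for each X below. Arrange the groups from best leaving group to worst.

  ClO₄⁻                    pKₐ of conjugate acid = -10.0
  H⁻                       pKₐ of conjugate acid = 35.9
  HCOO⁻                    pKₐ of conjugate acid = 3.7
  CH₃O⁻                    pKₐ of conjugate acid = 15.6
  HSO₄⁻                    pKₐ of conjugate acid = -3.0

Lower conjugate-acid pKₐ ⇒ weaker base ⇒ better leaving group.
Sorting by the given values: ClO₄⁻ (-10.0), HSO₄⁻ (-3.0), HCOO⁻ (3.7), CH₃O⁻ (15.6), H⁻ (35.9).

ClO₄⁻ > HSO₄⁻ > HCOO⁻ > CH₃O⁻ > H⁻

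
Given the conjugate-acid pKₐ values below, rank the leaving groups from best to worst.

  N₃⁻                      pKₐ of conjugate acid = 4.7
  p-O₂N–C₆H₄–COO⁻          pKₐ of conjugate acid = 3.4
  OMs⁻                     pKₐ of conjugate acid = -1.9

OMs⁻ > p-O₂N–C₆H₄–COO⁻ > N₃⁻

Lower conjugate-acid pKₐ ⇒ weaker base ⇒ better leaving group.
Sorting by the given values: OMs⁻ (-1.9), p-O₂N–C₆H₄–COO⁻ (3.4), N₃⁻ (4.7).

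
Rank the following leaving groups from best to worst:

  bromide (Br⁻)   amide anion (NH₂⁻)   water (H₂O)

bromide (Br⁻) > water (H₂O) > amide anion (NH₂⁻)

Leaving-group ability tracks the stability of the departed species; conjugate-acid pKₐ is the usual yardstick (lower pKₐ → better LG).
bromide (Br⁻): pKₐ(HBr) ≈ -9
water (H₂O): pKₐ(H₃O⁺) ≈ -1.7 — neutral; leaves from a protonated alcohol (R–OH₂⁺)
amide anion (NH₂⁻): pKₐ(NH₃) ≈ 38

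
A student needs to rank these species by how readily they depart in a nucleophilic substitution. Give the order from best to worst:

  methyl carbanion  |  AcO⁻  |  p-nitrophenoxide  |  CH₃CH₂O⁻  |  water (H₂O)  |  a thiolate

Leaving-group ability tracks the stability of the departed species; conjugate-acid pKₐ is the usual yardstick (lower pKₐ → better LG).
water (H₂O): pKₐ(H₃O⁺) ≈ -1.7
AcO⁻: pKₐ(CH₃COOH) ≈ 4.8
p-nitrophenoxide: pKₐ(p-nitrophenol) ≈ 7.2
a thiolate: pKₐ(RSH (a thiol)) ≈ 10.5
CH₃CH₂O⁻: pKₐ(CH₃CH₂OH) ≈ 16
methyl carbanion: pKₐ(CH₄) ≈ 48

water (H₂O) > AcO⁻ > p-nitrophenoxide > a thiolate > CH₃CH₂O⁻ > methyl carbanion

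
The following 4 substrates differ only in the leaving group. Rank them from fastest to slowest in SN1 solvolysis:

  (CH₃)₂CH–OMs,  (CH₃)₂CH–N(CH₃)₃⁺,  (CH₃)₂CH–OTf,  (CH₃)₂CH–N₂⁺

(CH₃)₂CH–N₂⁺ > (CH₃)₂CH–OTf > (CH₃)₂CH–OMs > (CH₃)₂CH–N(CH₃)₃⁺

Same R in every case — rank the leaving groups.
The more stable X⁻ (or X) is on its own — i.e. the weaker a base it is — the better a leaving group it makes.
(CH₃)₂CH–N₂⁺ loses N₂: no meaningful conjugate acid; N₂ departs as an exceptionally stable neutral molecule
(CH₃)₂CH–OTf loses OTf⁻: pKₐ(CF₃SO₃H (triflic acid)) ≈ -14
(CH₃)₂CH–OMs loses OMs⁻: pKₐ(CH₃SO₃H (MsOH)) ≈ -1.9
(CH₃)₂CH–N(CH₃)₃⁺ loses NR'₃: pKₐ(R'₃NH⁺) ≈ 10.7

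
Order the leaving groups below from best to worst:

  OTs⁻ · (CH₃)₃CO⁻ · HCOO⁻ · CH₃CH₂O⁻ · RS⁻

OTs⁻ > HCOO⁻ > RS⁻ > CH₃CH₂O⁻ > (CH₃)₃CO⁻

OTs⁻: pKₐ(p-CH₃C₆H₄SO₃H (TsOH)) ≈ -2.8
HCOO⁻: pKₐ(HCOOH) ≈ 3.8
RS⁻: pKₐ(RSH (a thiol)) ≈ 10.5
CH₃CH₂O⁻: pKₐ(CH₃CH₂OH) ≈ 16
(CH₃)₃CO⁻: pKₐ(t-BuOH) ≈ 18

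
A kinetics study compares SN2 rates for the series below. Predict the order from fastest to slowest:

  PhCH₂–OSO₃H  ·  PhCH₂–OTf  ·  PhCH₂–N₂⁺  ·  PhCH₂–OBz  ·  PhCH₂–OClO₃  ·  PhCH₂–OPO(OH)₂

The skeletons are identical, so relative rate is governed entirely by leaving-group ability.
Leaving-group ability tracks the stability of the departed species; conjugate-acid pKₐ is the usual yardstick (lower pKₐ → better LG).
PhCH₂–N₂⁺ loses N₂: no meaningful conjugate acid; N₂ departs as an exceptionally stable neutral molecule
PhCH₂–OTf loses OTf⁻: pKₐ(CF₃SO₃H (triflic acid)) ≈ -14
PhCH₂–OClO₃ loses ClO₄⁻: pKₐ(HClO₄) ≈ -10
PhCH₂–OSO₃H loses HSO₄⁻: pKₐ(H₂SO₄) ≈ -3
PhCH₂–OPO(OH)₂ loses H₂PO₄⁻: pKₐ(H₃PO₄) ≈ 2.1
PhCH₂–OBz loses PhCOO⁻: pKₐ(C₆H₅COOH) ≈ 4.2

PhCH₂–N₂⁺ > PhCH₂–OTf > PhCH₂–OClO₃ > PhCH₂–OSO₃H > PhCH₂–OPO(OH)₂ > PhCH₂–OBz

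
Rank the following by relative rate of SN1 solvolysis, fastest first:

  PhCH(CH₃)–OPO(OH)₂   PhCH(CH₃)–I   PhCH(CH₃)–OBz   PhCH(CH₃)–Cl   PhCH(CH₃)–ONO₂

With the same alkyl group throughout, only the leaving group differentiates the rates.
Leaving-group ability tracks the stability of the departed species; conjugate-acid pKₐ is the usual yardstick (lower pKₐ → better LG).
PhCH(CH₃)–I loses I⁻: pKₐ(HI) ≈ -10
PhCH(CH₃)–Cl loses Cl⁻: pKₐ(HCl) ≈ -7
PhCH(CH₃)–ONO₂ loses NO₃⁻: pKₐ(HNO₃) ≈ -1.3
PhCH(CH₃)–OPO(OH)₂ loses H₂PO₄⁻: pKₐ(H₃PO₄) ≈ 2.1
PhCH(CH₃)–OBz loses PhCOO⁻: pKₐ(C₆H₅COOH) ≈ 4.2

PhCH(CH₃)–I > PhCH(CH₃)–Cl > PhCH(CH₃)–ONO₂ > PhCH(CH₃)–OPO(OH)₂ > PhCH(CH₃)–OBz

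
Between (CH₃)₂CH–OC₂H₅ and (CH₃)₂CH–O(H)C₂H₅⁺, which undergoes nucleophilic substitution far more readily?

From (CH₃)₂CH–OC₂H₅ the departing group would be CH₃CH₂O⁻ (pKₐ(CH₃CH₂OH) ≈ 16). Strong base; alkoxides do not leave unassisted.
From (CH₃)₂CH–O(H)C₂H₅⁺ the leaving group is R'OH (pKₐ(R'OH₂⁺) ≈ -2.4). Neutral; leaves from a protonated ether (an oxonium ion, R–O(H)R'⁺).
(In practice (CH₃)₂CH–O(H)C₂H₅⁺ is made from (CH₃)₂CH–OC₂H₅ by protonation with concentrated HBr, allowing neutral ethanol, rather than ethoxide, to depart.)

(CH₃)₂CH–O(H)C₂H₅⁺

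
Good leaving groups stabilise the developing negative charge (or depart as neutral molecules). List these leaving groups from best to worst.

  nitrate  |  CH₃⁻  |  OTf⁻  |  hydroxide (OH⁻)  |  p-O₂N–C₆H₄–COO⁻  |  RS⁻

OTf⁻ > nitrate > p-O₂N–C₆H₄–COO⁻ > RS⁻ > hydroxide (OH⁻) > CH₃⁻

Leaving-group ability tracks the stability of the departed species; conjugate-acid pKₐ is the usual yardstick (lower pKₐ → better LG).
OTf⁻: pKₐ(CF₃SO₃H (triflic acid)) ≈ -14 — charge spread over three oxygens and a CF₃ group; the premier leaving group in synthesis
nitrate: pKₐ(HNO₃) ≈ -1.3 — resonance-delocalised over three oxygens
p-O₂N–C₆H₄–COO⁻: pKₐ(p-nitrobenzoic acid) ≈ 3.4 — electron-withdrawing nitro group stabilises the carboxylate
RS⁻: pKₐ(RSH (a thiol)) ≈ 10.5 — moderately basic; rarely leaves without activation
hydroxide (OH⁻): pKₐ(H₂O) ≈ 15.7
CH₃⁻: pKₐ(CH₄) ≈ 48 — unstabilised carbanion; the worst conceivable leaving group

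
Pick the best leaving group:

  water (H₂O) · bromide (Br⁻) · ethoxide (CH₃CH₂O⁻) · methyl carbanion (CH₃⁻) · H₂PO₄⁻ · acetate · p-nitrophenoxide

A good leaving group is a weak base: the lower the pKₐ of its conjugate acid, the more readily it departs.
bromide (Br⁻): pKₐ(HBr) ≈ -9
water (H₂O): pKₐ(H₃O⁺) ≈ -1.7
H₂PO₄⁻: pKₐ(H₃PO₄) ≈ 2.1
acetate: pKₐ(CH₃COOH) ≈ 4.8
p-nitrophenoxide: pKₐ(p-nitrophenol) ≈ 7.2
ethoxide (CH₃CH₂O⁻): pKₐ(CH₃CH₂OH) ≈ 16
methyl carbanion (CH₃⁻): pKₐ(CH₄) ≈ 48

bromide (Br⁻)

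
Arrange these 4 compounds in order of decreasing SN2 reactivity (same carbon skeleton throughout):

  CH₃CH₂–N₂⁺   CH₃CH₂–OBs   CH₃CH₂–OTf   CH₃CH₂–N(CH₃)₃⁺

Identical carbon frameworks mean the comparison reduces to leaving-group quality.
Rank by basicity of the departing species: weakest base leaves most easily.
CH₃CH₂–N₂⁺ loses N₂: no meaningful conjugate acid; N₂ departs as an exceptionally stable neutral molecule
CH₃CH₂–OTf loses OTf⁻: pKₐ(CF₃SO₃H (triflic acid)) ≈ -14
CH₃CH₂–OBs loses OBs⁻: pKₐ(p-BrC₆H₄SO₃H) ≈ -2.8
CH₃CH₂–N(CH₃)₃⁺ loses NR'₃: pKₐ(R'₃NH⁺) ≈ 10.7

CH₃CH₂–N₂⁺ > CH₃CH₂–OTf > CH₃CH₂–OBs > CH₃CH₂–N(CH₃)₃⁺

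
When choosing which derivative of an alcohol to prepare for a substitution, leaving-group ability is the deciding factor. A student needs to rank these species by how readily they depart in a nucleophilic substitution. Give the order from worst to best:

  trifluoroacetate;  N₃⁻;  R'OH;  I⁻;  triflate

N₃⁻ < trifluoroacetate < R'OH < I⁻ < triflate

triflate: pKₐ(CF₃SO₃H (triflic acid)) ≈ -14 — charge spread over three oxygens and a CF₃ group; the premier leaving group in synthesis
I⁻: pKₐ(HI) ≈ -10 — large, highly polarisable; very weak base
R'OH: pKₐ(R'OH₂⁺) ≈ -2.4 — neutral; leaves from a protonated ether (an oxonium ion, R–O(H)R'⁺)
trifluoroacetate: pKₐ(CF₃COOH) ≈ 0.2
N₃⁻: pKₐ(HN₃) ≈ 4.7 — linear, resonance-stabilised
Listed from poorest to best leaving group as asked.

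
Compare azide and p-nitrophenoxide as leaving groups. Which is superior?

azide

azide is the better leaving group.
pKₐ(HN₃) ≈ 4.7 versus pKₐ(p-nitrophenol) ≈ 7.2: azide is the much weaker base.
Linear, resonance-stabilised.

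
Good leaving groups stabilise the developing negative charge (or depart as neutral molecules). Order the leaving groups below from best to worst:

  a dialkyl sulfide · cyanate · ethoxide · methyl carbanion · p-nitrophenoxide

a dialkyl sulfide > cyanate > p-nitrophenoxide > ethoxide > methyl carbanion

a dialkyl sulfide: pKₐ(R'₂SH⁺) ≈ -7 — neutral; leaves from a sulfonium salt (R–SR'₂⁺)
cyanate: pKₐ(HOCN) ≈ 3.5 — resonance between N and O
p-nitrophenoxide: pKₐ(p-nitrophenol) ≈ 7.2 — nitro group delocalises the charge; the classic chromogenic LG
ethoxide: pKₐ(CH₃CH₂OH) ≈ 16 — strong base; alkoxides do not leave unassisted
methyl carbanion: pKₐ(CH₄) ≈ 48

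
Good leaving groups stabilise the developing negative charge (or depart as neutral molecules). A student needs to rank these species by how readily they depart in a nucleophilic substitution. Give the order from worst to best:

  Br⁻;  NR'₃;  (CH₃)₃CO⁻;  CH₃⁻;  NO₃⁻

CH₃⁻ < (CH₃)₃CO⁻ < NR'₃ < NO₃⁻ < Br⁻

Rank by basicity of the departing species: weakest base leaves most easily.
Br⁻: pKₐ(HBr) ≈ -9
NO₃⁻: pKₐ(HNO₃) ≈ -1.3
NR'₃: pKₐ(R'₃NH⁺) ≈ 10.7 — neutral but still a fairly strong base; Hofmann-elimination LG
(CH₃)₃CO⁻: pKₐ(t-BuOH) ≈ 18 — bulky, strongly basic alkoxide
CH₃⁻: pKₐ(CH₄) ≈ 48
Listed from poorest to best leaving group as asked.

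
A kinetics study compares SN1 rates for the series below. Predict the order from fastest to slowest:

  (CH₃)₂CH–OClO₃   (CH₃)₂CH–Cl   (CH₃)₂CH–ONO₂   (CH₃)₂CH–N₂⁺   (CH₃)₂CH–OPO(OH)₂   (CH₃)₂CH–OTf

(CH₃)₂CH–N₂⁺ > (CH₃)₂CH–OTf > (CH₃)₂CH–OClO₃ > (CH₃)₂CH–Cl > (CH₃)₂CH–ONO₂ > (CH₃)₂CH–OPO(OH)₂

With the same alkyl group throughout, only the leaving group differentiates the rates.
Rank by basicity of the departing species: weakest base leaves most easily.
(CH₃)₂CH–N₂⁺ loses N₂: no meaningful conjugate acid; N₂ departs as an exceptionally stable neutral molecule
(CH₃)₂CH–OTf loses OTf⁻: pKₐ(CF₃SO₃H (triflic acid)) ≈ -14
(CH₃)₂CH–OClO₃ loses ClO₄⁻: pKₐ(HClO₄) ≈ -10
(CH₃)₂CH–Cl loses Cl⁻: pKₐ(HCl) ≈ -7
(CH₃)₂CH–ONO₂ loses NO₃⁻: pKₐ(HNO₃) ≈ -1.3
(CH₃)₂CH–OPO(OH)₂ loses H₂PO₄⁻: pKₐ(H₃PO₄) ≈ 2.1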